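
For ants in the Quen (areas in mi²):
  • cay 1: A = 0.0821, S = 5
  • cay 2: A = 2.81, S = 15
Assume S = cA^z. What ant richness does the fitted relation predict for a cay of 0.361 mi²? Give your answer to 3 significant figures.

7.92

z = ln(15/5) / ln(2.81/0.0821) = 1.0986 / 3.5330 = 0.3110
c = 5 / 0.0821^0.3110 = 5 / 0.4596 = 10.88
S₃ = 10.88 × 0.361^0.3110 = 10.88 × 0.7285 ≈ 7.924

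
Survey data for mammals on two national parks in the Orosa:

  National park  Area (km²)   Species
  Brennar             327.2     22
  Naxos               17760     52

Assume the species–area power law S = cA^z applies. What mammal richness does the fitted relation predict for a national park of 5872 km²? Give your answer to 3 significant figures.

z = ln(52/22) / ln(17760/327.2) = 0.8602 / 3.9941 = 0.2154
c = 22 / 327.2^0.2154 = 22 / 3.48 = 6.321
S₃ = 6.321 × 5872^0.2154 = 6.321 × 6.481 ≈ 40.97

41.0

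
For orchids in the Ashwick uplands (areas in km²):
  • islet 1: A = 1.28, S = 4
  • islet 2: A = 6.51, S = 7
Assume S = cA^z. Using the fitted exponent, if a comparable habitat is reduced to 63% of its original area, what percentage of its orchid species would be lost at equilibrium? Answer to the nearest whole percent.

z = ln(7/4) / ln(6.51/1.28) = 0.5596 / 1.6265 = 0.3441
S_new/S_old = (A_new/A_old)^z = 0.63^0.3441 = exp(0.3441 × -0.4620) = 0.853
Fraction lost = 1 − 0.853 = 0.147

15%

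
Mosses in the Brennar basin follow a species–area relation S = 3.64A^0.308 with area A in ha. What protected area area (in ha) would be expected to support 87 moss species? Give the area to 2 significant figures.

30000 ha

87 = 3.64 × A^0.308  ⇒  A^0.308 = 87/3.64 = 23.9
ln A = ln(23.9) / 0.308 = 3.1739 / 0.308 = 10.3049
A = e^10.3049 ≈ 29880 ha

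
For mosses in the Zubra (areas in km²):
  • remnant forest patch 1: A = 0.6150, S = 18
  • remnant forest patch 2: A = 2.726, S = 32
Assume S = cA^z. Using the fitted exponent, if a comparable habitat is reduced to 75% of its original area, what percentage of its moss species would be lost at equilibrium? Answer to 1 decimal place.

z = ln(32/18) / ln(2.726/0.615) = 0.5754 / 1.4890 = 0.3864
S_new/S_old = (A_new/A_old)^z = 0.75^0.3864 = exp(0.3864 × -0.2877) = 0.8948
Fraction lost = 1 − 0.8948 = 0.1052

10.5%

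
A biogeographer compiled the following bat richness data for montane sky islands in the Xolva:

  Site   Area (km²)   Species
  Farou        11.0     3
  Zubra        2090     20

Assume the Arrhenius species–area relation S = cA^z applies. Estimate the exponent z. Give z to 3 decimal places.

0.362

Taking logs: ln S = ln c + z ln A, so z = (ln S₂ − ln S₁)/(ln A₂ − ln A₁).
z = ln(20/3) / ln(2090/11) = ln(6.667) / ln(190) = 1.8971 / 5.2470 = 0.3616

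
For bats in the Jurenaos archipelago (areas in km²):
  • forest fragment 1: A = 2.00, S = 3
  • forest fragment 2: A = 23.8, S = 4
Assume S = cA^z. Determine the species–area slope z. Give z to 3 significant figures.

0.116

Taking logs: ln S = ln c + z ln A, so z = (ln S₂ − ln S₁)/(ln A₂ − ln A₁).
z = ln(4/3) / ln(23.8/2) = ln(1.333) / ln(11.9) = 0.2877 / 2.4765 = 0.1162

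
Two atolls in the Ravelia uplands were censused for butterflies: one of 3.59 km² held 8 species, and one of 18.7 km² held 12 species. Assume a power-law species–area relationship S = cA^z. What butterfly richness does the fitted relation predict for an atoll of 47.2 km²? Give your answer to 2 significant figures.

15

z = ln(12/8) / ln(18.7/3.59) = 0.4055 / 1.6504 = 0.2457
c = 8 / 3.59^0.2457 = 8 / 1.369 = 5.844
S₃ = 5.844 × 47.2^0.2457 = 5.844 × 2.578 ≈ 15.07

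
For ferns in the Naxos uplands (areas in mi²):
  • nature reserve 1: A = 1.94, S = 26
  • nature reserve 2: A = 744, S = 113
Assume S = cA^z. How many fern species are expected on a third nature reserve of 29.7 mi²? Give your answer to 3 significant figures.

z = ln(113/26) / ln(744/1.94) = 1.4693 / 5.9494 = 0.2470
c = 26 / 1.94^0.2470 = 26 / 1.178 = 22.07
S₃ = 22.07 × 29.7^0.2470 = 22.07 × 2.311 ≈ 51.01

51.0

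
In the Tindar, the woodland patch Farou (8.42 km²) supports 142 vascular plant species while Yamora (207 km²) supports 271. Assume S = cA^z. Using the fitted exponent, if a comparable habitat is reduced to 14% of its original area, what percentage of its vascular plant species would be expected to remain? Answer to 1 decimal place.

z = ln(271/142) / ln(207/8.42) = 0.6463 / 3.2021 = 0.2018
S_new/S_old = (A_new/A_old)^z = 0.14^0.2018 = exp(0.2018 × -1.9661) = 0.6725

67.2%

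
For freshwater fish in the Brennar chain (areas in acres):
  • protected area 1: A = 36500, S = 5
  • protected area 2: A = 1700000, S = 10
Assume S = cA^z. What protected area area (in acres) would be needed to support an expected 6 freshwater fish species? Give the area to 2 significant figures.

100000 acres

z = ln(10/5) / ln(1700000/36500) = 0.6931 / 3.8411 = 0.1805
c = 5 / 36500^0.1805 = 5 / 6.657 = 0.7511
A = (6/0.7511)^(1/0.1805) ⇒ ln A = ln(7.989)/0.1805 = 11.5154
A = e^11.5154 ≈ 100248 acres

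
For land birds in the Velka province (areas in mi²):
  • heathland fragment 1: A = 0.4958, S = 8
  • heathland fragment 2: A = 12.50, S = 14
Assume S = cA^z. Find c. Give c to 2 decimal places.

z = ln(S₂/S₁) / ln(A₂/A₁) = ln(14/8) / ln(12.5/0.4958) = 0.5596 / 3.2273 = 0.1734
c = S₁ / A₁^z = 8 / 0.4958^0.1734 = 8 / 0.8855 = 9.035

9.03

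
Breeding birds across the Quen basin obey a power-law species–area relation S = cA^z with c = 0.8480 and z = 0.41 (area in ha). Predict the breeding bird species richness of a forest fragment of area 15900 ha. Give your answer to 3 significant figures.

S = 0.848 × 15900^0.41
ln S = ln 0.848 + 0.41 × ln 15900 = -0.1649 + 0.41 × 9.6741 = 3.8015
S = e^3.8015 ≈ 44.77

44.8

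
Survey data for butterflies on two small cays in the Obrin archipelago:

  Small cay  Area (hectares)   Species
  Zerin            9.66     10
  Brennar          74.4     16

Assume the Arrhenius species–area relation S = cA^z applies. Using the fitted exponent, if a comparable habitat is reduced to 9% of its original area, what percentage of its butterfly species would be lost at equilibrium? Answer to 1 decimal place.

z = ln(16/10) / ln(74.4/9.66) = 0.4700 / 2.0415 = 0.2302
S_new/S_old = (A_new/A_old)^z = 0.09^0.2302 = exp(0.2302 × -2.4079) = 0.5744
Fraction lost = 1 − 0.5744 = 0.4256

42.6%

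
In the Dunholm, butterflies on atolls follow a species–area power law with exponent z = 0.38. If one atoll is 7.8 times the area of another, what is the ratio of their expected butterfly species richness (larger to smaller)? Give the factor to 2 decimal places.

S₂/S₁ = (A₂/A₁)^z = 7.8^0.38
ln(S₂/S₁) = 0.38 × ln 7.8 = 0.38 × 2.0541 = 0.7806
S₂/S₁ = e^0.7806 ≈ 2.183

2.18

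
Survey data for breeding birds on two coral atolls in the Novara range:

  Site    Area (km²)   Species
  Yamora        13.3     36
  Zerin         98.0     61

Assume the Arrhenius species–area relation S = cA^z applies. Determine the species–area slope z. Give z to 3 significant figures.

0.264

Taking logs: ln S = ln c + z ln A, so z = (ln S₂ − ln S₁)/(ln A₂ − ln A₁).
z = ln(61/36) / ln(98/13.3) = ln(1.694) / ln(7.368) = 0.5274 / 1.9972 = 0.2640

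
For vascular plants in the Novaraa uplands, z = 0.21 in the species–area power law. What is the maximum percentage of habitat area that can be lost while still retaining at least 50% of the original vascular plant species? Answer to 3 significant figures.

Need (A_new/A_old)^0.21 = 0.5, so A_new/A_old = 0.5^(1/0.21) = 0.5^4.762
ln(A_new/A_old) = ln 0.5 / 0.21 = -0.6931 / 0.21 = -3.3007
A_new/A_old = e^-3.3007 ≈ 0.03686
Fraction that can be lost = 1 − 0.03686 = 0.9631

96.3%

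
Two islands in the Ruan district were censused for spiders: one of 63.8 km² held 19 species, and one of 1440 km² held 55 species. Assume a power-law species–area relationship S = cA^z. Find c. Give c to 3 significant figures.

4.61

z = ln(S₂/S₁) / ln(A₂/A₁) = ln(55/19) / ln(1440/63.8) = 1.0629 / 3.1166 = 0.3410
c = S₁ / A₁^z = 19 / 63.8^0.3410 = 19 / 4.126 = 4.605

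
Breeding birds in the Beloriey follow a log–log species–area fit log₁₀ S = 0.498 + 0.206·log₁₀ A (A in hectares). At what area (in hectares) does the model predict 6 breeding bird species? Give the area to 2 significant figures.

23 hectares

6 = 3.148 × A^0.206  ⇒  A^0.206 = 6/3.148 = 1.906
ln A = ln(1.906) / 0.206 = 0.6451 / 0.206 = 3.1314
A = e^3.1314 ≈ 22.91 hectares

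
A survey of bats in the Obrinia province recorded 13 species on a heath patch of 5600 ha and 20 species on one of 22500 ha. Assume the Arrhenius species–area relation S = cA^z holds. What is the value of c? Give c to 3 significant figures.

z = ln(S₂/S₁) / ln(A₂/A₁) = ln(20/13) / ln(22500/5600) = 0.4308 / 1.3907 = 0.3097
c = S₁ / A₁^z = 13 / 5600^0.3097 = 13 / 14.49 = 0.8973

0.897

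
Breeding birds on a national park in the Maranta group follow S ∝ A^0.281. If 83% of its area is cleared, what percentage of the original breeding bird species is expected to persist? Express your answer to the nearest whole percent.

S_new/S_old = (A_new/A_old)^z = 0.17^0.281
= exp(0.281 × ln 0.17) = exp(0.281 × -1.7720) = exp(-0.4979) ≈ 0.6078

61%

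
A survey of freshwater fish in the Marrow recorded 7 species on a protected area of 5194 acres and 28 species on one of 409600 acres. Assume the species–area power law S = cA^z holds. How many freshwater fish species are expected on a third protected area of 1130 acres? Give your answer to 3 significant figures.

4.31

z = ln(28/7) / ln(409600/5194) = 1.3863 / 4.3677 = 0.3174
c = 7 / 5194^0.3174 = 7 / 15.11 = 0.4632
S₃ = 0.4632 × 1130^0.3174 = 0.4632 × 9.312 ≈ 4.314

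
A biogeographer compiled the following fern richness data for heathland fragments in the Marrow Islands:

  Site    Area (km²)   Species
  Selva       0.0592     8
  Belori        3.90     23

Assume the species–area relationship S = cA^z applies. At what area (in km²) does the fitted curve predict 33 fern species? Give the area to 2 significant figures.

16 km²

z = ln(23/8) / ln(3.9/0.0592) = 1.0561 / 4.1878 = 0.2522
c = 8 / 0.0592^0.2522 = 8 / 0.4902 = 16.32
A = (33/16.32)^(1/0.2522) ⇒ ln A = ln(2.022)/0.2522 = 2.7926
A = e^2.7926 ≈ 16.32 km²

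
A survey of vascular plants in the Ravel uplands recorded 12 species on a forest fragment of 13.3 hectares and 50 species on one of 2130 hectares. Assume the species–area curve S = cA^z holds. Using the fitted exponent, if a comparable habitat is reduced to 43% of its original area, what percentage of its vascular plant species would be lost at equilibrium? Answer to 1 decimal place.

21.1%

z = ln(50/12) / ln(2130/13.3) = 1.4271 / 5.0761 = 0.2811
S_new/S_old = (A_new/A_old)^z = 0.43^0.2811 = exp(0.2811 × -0.8440) = 0.7888
Fraction lost = 1 − 0.7888 = 0.2112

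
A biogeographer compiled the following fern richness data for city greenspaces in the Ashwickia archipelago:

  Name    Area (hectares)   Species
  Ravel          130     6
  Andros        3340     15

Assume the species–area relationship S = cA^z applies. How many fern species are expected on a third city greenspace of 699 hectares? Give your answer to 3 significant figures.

z = ln(15/6) / ln(3340/130) = 0.9163 / 3.2462 = 0.2823
c = 6 / 130^0.2823 = 6 / 3.951 = 1.519
S₃ = 1.519 × 699^0.2823 = 1.519 × 6.352 ≈ 9.646

9.65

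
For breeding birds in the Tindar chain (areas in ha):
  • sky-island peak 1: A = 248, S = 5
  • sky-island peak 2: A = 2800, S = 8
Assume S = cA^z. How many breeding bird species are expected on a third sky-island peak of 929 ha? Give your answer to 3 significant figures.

z = ln(8/5) / ln(2800/248) = 0.4700 / 2.4239 = 0.1939
c = 5 / 248^0.1939 = 5 / 2.913 = 1.717
S₃ = 1.717 × 929^0.1939 = 1.717 × 3.763 ≈ 6.459

6.46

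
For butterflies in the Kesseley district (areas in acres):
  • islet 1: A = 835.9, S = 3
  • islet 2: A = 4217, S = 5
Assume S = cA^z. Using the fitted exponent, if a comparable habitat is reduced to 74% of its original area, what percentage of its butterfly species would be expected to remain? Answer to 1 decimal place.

90.9%

z = ln(5/3) / ln(4217/835.9) = 0.5108 / 1.6184 = 0.3156
S_new/S_old = (A_new/A_old)^z = 0.74^0.3156 = exp(0.3156 × -0.3011) = 0.9093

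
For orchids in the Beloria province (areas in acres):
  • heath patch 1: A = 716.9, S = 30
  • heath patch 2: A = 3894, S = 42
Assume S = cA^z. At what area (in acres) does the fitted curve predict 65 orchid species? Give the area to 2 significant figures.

35000 acres

z = ln(42/30) / ln(3894/716.9) = 0.3365 / 1.6923 = 0.1988
c = 30 / 716.9^0.1988 = 30 / 3.696 = 8.116
A = (65/8.116)^(1/0.1988) ⇒ ln A = ln(8.008)/0.1988 = 10.4636
A = e^10.4636 ≈ 35018 acres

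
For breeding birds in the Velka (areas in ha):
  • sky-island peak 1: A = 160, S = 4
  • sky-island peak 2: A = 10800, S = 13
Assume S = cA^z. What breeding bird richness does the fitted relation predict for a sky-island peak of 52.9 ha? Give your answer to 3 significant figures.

z = ln(13/4) / ln(10800/160) = 1.1787 / 4.2121 = 0.2798
c = 4 / 160^0.2798 = 4 / 4.138 = 0.9667
S₃ = 0.9667 × 52.9^0.2798 = 0.9667 × 3.036 ≈ 2.935

2.93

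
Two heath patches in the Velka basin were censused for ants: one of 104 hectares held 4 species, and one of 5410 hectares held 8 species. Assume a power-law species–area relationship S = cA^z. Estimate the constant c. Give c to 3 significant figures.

z = ln(S₂/S₁) / ln(A₂/A₁) = ln(8/4) / ln(5410/104) = 0.6931 / 3.9516 = 0.1754
c = S₁ / A₁^z = 4 / 104^0.1754 = 4 / 2.258 = 1.771

1.77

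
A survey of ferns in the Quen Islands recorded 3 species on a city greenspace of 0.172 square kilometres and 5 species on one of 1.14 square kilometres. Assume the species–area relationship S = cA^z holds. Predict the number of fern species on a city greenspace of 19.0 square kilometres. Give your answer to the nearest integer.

11

z = ln(5/3) / ln(1.14/0.172) = 0.5108 / 1.8913 = 0.2701
c = 3 / 0.172^0.2701 = 3 / 0.6216 = 4.826
S₃ = 4.826 × 19^0.2701 = 4.826 × 2.215 ≈ 10.69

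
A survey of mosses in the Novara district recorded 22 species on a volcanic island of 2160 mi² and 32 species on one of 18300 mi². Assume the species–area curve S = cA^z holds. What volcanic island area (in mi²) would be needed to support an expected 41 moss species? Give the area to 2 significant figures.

75000 mi²

z = ln(32/22) / ln(18300/2160) = 0.3747 / 2.1368 = 0.1754
c = 22 / 2160^0.1754 = 22 / 3.843 = 5.724
A = (41/5.724)^(1/0.1754) ⇒ ln A = ln(7.163)/0.1754 = 11.2280
A = e^11.2280 ≈ 75208 mi²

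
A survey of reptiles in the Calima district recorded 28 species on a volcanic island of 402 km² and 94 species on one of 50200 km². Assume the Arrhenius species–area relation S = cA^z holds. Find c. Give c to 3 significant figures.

6.22

z = ln(S₂/S₁) / ln(A₂/A₁) = ln(94/28) / ln(50200/402) = 1.2111 / 4.8273 = 0.2509
c = S₁ / A₁^z = 28 / 402^0.2509 = 28 / 4.501 = 6.22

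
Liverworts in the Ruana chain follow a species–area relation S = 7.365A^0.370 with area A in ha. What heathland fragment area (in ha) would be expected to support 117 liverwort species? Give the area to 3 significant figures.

1760 ha

117 = 7.365 × A^0.37  ⇒  A^0.37 = 117/7.365 = 15.89
ln A = ln(15.89) / 0.37 = 2.7654 / 0.37 = 7.4741
A = e^7.4741 ≈ 1762 ha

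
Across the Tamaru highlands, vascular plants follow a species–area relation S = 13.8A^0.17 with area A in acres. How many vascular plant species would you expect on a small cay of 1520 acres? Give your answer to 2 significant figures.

S = 13.8 × 1520^0.17 = 13.8 × 3.475 ≈ 47.95

48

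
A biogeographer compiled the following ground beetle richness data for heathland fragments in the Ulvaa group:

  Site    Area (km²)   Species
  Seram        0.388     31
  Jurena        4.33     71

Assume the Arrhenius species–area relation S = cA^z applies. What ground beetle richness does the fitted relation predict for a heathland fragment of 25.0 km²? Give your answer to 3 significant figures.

130

z = ln(71/31) / ln(4.33/0.388) = 0.8287 / 2.4123 = 0.3435
c = 31 / 0.388^0.3435 = 31 / 0.7224 = 42.91
S₃ = 42.91 × 25^0.3435 = 42.91 × 3.022 ≈ 129.7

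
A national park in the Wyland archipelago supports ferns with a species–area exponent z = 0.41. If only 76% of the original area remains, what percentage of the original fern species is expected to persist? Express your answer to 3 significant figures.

S_new/S_old = (A_new/A_old)^z = 0.76^0.41
= exp(0.41 × ln 0.76) = exp(0.41 × -0.2744) = exp(-0.1125) ≈ 0.8936

89.4%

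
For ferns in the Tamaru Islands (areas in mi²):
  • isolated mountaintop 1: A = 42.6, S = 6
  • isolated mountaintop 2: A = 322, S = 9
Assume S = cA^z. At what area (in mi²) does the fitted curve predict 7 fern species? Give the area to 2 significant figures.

92 mi²

z = ln(9/6) / ln(322/42.6) = 0.4055 / 2.0227 = 0.2005
c = 6 / 42.6^0.2005 = 6 / 2.121 = 2.828
A = (7/2.828)^(1/0.2005) ⇒ ln A = ln(2.475)/0.2005 = 4.5208
A = e^4.5208 ≈ 91.91 mi²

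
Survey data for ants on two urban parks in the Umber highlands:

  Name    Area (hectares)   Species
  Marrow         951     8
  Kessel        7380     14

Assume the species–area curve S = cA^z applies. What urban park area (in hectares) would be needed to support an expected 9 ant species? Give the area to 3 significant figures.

1460 hectares

z = ln(14/8) / ln(7380/951) = 0.5596 / 2.0490 = 0.2731
c = 8 / 951^0.2731 = 8 / 6.507 = 1.229
A = (9/1.229)^(1/0.2731) ⇒ ln A = ln(7.32)/0.2731 = 7.2888
A = e^7.2888 ≈ 1464 hectares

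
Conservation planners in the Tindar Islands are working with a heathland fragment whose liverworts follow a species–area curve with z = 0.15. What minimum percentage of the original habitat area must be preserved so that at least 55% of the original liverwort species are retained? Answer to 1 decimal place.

Need (A_new/A_old)^0.15 = 0.55, so A_new/A_old = 0.55^(1/0.15) = 0.55^6.667
ln(A_new/A_old) = ln 0.55 / 0.15 = -0.5978 / 0.15 = -3.9856
A_new/A_old = e^-3.9856 ≈ 0.01858

1.9%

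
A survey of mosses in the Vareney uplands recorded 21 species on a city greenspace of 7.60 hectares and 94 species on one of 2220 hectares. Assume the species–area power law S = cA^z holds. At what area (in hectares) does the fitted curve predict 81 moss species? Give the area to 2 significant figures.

1300 hectares

z = ln(94/21) / ln(2220/7.6) = 1.4988 / 5.6771 = 0.2640
c = 21 / 7.6^0.2640 = 21 / 1.708 = 12.29
A = (81/12.29)^(1/0.2640) ⇒ ln A = ln(6.589)/0.2640 = 7.1415
A = e^7.1415 ≈ 1263 hectares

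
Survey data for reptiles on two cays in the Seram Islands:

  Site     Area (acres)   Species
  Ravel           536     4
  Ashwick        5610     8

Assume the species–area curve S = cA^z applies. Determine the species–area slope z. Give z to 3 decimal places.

Taking logs: ln S = ln c + z ln A, so z = (ln S₂ − ln S₁)/(ln A₂ − ln A₁).
z = ln(8/4) / ln(5610/536) = ln(2) / ln(10.47) = 0.6931 / 2.3482 = 0.2952

0.295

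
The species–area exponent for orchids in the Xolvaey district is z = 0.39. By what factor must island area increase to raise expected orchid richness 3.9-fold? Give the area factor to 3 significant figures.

(A₂/A₁)^0.39 = 3.9, so A₂/A₁ = 3.9^(1/0.39) = 3.9^2.564
ln(A₂/A₁) = ln 3.9 / 0.39 = 1.3610 / 0.39 = 3.4897
A₂/A₁ = e^3.4897 ≈ 32.78

32.8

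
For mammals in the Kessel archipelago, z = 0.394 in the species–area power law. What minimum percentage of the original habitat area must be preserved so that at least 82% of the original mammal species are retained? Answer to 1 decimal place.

Need (A_new/A_old)^0.394 = 0.82, so A_new/A_old = 0.82^(1/0.394) = 0.82^2.538
ln(A_new/A_old) = ln 0.82 / 0.394 = -0.1985 / 0.394 = -0.5037
A_new/A_old = e^-0.5037 ≈ 0.6043

60.4%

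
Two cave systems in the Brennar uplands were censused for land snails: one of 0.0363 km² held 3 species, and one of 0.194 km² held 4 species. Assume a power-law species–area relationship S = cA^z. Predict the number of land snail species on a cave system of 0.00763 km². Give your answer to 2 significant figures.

2.3

z = ln(4/3) / ln(0.194/0.0363) = 0.2877 / 1.6760 = 0.1716
c = 3 / 0.0363^0.1716 = 3 / 0.566 = 5.3
S₃ = 5.3 × 0.00763^0.1716 = 5.3 × 0.4331 ≈ 2.295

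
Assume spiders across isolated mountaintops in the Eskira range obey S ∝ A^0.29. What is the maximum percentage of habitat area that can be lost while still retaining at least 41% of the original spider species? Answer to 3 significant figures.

Need (A_new/A_old)^0.29 = 0.41, so A_new/A_old = 0.41^(1/0.29) = 0.41^3.448
ln(A_new/A_old) = ln 0.41 / 0.29 = -0.8916 / 0.29 = -3.0745
A_new/A_old = e^-3.0745 ≈ 0.04621
Fraction that can be lost = 1 − 0.04621 = 0.9538

95.4%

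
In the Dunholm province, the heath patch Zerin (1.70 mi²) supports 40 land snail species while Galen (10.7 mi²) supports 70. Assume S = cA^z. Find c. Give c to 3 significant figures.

34.0

z = ln(S₂/S₁) / ln(A₂/A₁) = ln(70/40) / ln(10.7/1.7) = 0.5596 / 1.8396 = 0.3042
c = S₁ / A₁^z = 40 / 1.7^0.3042 = 40 / 1.175 = 34.04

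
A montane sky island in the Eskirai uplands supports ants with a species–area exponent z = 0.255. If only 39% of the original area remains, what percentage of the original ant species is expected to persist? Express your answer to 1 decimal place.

78.7%

S_new/S_old = (A_new/A_old)^z = 0.39^0.255
= exp(0.255 × ln 0.39) = exp(0.255 × -0.9416) = exp(-0.2401) ≈ 0.7865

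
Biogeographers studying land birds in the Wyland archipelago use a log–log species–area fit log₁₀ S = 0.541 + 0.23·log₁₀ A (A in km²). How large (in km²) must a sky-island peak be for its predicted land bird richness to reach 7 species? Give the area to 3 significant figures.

21.0 km²

7 = 3.475 × A^0.23  ⇒  A^0.23 = 7/3.475 = 2.014
ln A = ln(2.014) / 0.23 = 0.7002 / 0.23 = 3.0444
A = e^3.0444 ≈ 21 km²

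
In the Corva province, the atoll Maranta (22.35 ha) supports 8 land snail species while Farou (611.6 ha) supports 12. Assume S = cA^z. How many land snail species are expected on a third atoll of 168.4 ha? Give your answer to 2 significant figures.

z = ln(12/8) / ln(611.6/22.35) = 0.4055 / 3.3093 = 0.1225
c = 8 / 22.35^0.1225 = 8 / 1.463 = 5.467
S₃ = 5.467 × 168.4^0.1225 = 5.467 × 1.874 ≈ 10.25

10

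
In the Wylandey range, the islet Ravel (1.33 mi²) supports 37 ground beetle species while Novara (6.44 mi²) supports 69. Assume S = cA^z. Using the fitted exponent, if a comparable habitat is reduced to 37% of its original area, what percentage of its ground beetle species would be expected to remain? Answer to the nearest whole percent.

z = ln(69/37) / ln(6.44/1.33) = 0.6232 / 1.5773 = 0.3951
S_new/S_old = (A_new/A_old)^z = 0.37^0.3951 = exp(0.3951 × -0.9943) = 0.6752

68%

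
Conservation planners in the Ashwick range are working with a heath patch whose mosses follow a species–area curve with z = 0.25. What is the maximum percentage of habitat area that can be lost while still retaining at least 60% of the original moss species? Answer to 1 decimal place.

Need (A_new/A_old)^0.25 = 0.6, so A_new/A_old = 0.6^(1/0.25) = 0.6^4
ln(A_new/A_old) = ln 0.6 / 0.25 = -0.5108 / 0.25 = -2.0433
A_new/A_old = e^-2.0433 ≈ 0.1296
Fraction that can be lost = 1 − 0.1296 = 0.8704

87.0%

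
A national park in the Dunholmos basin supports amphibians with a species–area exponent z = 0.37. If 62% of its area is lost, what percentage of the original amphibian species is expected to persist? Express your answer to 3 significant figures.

69.9%

S_new/S_old = (A_new/A_old)^z = 0.38^0.37
= exp(0.37 × ln 0.38) = exp(0.37 × -0.9676) = exp(-0.3580) ≈ 0.6991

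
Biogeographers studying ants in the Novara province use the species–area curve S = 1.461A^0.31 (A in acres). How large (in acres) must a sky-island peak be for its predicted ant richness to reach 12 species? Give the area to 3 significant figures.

12 = 1.461 × A^0.31  ⇒  A^0.31 = 12/1.461 = 8.214
ln A = ln(8.214) / 0.31 = 2.1058 / 0.31 = 6.7929
A = e^6.7929 ≈ 891.5 acres

891 acres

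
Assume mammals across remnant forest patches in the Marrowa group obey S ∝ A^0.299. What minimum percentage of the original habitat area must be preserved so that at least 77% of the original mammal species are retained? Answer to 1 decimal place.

Need (A_new/A_old)^0.299 = 0.77, so A_new/A_old = 0.77^(1/0.299) = 0.77^3.344
ln(A_new/A_old) = ln 0.77 / 0.299 = -0.2614 / 0.299 = -0.8741
A_new/A_old = e^-0.8741 ≈ 0.4172

41.7%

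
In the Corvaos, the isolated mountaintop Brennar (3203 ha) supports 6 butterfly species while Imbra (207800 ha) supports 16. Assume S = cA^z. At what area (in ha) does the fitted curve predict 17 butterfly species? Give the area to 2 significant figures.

z = ln(16/6) / ln(207800/3203) = 0.9808 / 4.1725 = 0.2351
c = 6 / 3203^0.2351 = 6 / 6.669 = 0.8997
A = (17/0.8997)^(1/0.2351) ⇒ ln A = ln(18.9)/0.2351 = 12.5022
A = e^12.5022 ≈ 268937 ha

270000 ha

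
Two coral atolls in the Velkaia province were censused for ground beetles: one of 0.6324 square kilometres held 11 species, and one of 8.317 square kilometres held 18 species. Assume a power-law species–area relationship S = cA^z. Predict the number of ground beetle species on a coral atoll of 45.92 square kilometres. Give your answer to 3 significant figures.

25.0

z = ln(18/11) / ln(8.317/0.6324) = 0.4925 / 2.5765 = 0.1911
c = 11 / 0.6324^0.1911 = 11 / 0.9161 = 12.01
S₃ = 12.01 × 45.92^0.1911 = 12.01 × 2.078 ≈ 24.95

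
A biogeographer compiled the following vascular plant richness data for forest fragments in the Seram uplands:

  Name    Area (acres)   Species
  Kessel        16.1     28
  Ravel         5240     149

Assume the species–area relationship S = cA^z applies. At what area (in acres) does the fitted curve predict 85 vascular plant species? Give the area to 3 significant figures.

z = ln(149/28) / ln(5240/16.1) = 1.6717 / 5.7853 = 0.2890
c = 28 / 16.1^0.2890 = 28 / 2.232 = 12.54
A = (85/12.54)^(1/0.2890) ⇒ ln A = ln(6.776)/0.2890 = 6.6216
A = e^6.6216 ≈ 751.2 acres

751 acres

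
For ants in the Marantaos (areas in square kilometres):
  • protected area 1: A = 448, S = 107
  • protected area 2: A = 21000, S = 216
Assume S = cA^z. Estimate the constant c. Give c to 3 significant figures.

35.1

z = ln(S₂/S₁) / ln(A₂/A₁) = ln(216/107) / ln(21000/448) = 0.7024 / 3.8475 = 0.1826
c = S₁ / A₁^z = 107 / 448^0.1826 = 107 / 3.048 = 35.1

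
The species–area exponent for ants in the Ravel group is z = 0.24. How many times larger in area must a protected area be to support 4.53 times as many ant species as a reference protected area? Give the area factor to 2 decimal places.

541.68

(A₂/A₁)^0.24 = 4.53, so A₂/A₁ = 4.53^(1/0.24) = 4.53^4.167
ln(A₂/A₁) = ln 4.53 / 0.24 = 1.5107 / 0.24 = 6.2947
A₂/A₁ = e^6.2947 ≈ 541.7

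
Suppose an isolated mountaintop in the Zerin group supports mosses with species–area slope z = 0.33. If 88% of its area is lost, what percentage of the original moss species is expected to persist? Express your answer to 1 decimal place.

S_new/S_old = (A_new/A_old)^z = 0.12^0.33
= exp(0.33 × ln 0.12) = exp(0.33 × -2.1203) = exp(-0.6997) ≈ 0.4967

49.7%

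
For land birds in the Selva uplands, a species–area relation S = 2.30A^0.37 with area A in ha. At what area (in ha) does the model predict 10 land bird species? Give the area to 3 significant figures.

53.1 ha

10 = 2.3 × A^0.37  ⇒  A^0.37 = 10/2.3 = 4.348
ln A = ln(4.348) / 0.37 = 1.4697 / 0.37 = 3.9721
A = e^3.9721 ≈ 53.1 ha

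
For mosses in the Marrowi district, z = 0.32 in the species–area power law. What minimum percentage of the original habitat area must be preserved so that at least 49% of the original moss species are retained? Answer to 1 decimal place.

10.8%

Need (A_new/A_old)^0.32 = 0.49, so A_new/A_old = 0.49^(1/0.32) = 0.49^3.125
ln(A_new/A_old) = ln 0.49 / 0.32 = -0.7133 / 0.32 = -2.2292
A_new/A_old = e^-2.2292 ≈ 0.1076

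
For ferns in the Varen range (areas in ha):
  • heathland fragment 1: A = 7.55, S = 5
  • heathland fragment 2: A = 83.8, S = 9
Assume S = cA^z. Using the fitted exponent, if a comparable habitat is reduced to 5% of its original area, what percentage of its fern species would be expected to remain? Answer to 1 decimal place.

48.1%

z = ln(9/5) / ln(83.8/7.55) = 0.5878 / 2.4069 = 0.2442
S_new/S_old = (A_new/A_old)^z = 0.05^0.2442 = exp(0.2442 × -2.9957) = 0.4811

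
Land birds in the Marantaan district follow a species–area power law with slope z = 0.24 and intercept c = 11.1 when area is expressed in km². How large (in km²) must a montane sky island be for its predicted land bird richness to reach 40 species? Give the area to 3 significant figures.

40 = 11.1 × A^0.24  ⇒  A^0.24 = 40/11.1 = 3.604
ln A = ln(3.604) / 0.24 = 1.2819 / 0.24 = 5.3414
A = e^5.3414 ≈ 208.8 km²

209 km²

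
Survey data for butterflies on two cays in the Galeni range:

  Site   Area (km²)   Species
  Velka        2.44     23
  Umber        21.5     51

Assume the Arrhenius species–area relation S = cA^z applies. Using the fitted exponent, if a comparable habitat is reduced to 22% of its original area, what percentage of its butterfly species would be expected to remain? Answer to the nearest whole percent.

z = ln(51/23) / ln(21.5/2.44) = 0.7963 / 2.1761 = 0.3660
S_new/S_old = (A_new/A_old)^z = 0.22^0.3660 = exp(0.3660 × -1.5141) = 0.5746

57%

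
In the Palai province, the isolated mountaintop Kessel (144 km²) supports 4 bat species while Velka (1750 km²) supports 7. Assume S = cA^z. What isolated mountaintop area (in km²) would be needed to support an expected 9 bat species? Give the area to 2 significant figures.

5400 km²

z = ln(7/4) / ln(1750/144) = 0.5596 / 2.4976 = 0.2241
c = 4 / 144^0.2241 = 4 / 3.045 = 1.314
A = (9/1.314)^(1/0.2241) ⇒ ln A = ln(6.852)/0.2241 = 8.5890
A = e^8.5890 ≈ 5372 km²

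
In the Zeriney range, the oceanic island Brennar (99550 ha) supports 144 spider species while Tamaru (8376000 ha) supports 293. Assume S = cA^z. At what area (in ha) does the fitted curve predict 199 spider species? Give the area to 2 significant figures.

750000 ha

z = ln(293/144) / ln(8376000/99550) = 0.7104 / 4.4325 = 0.1603
c = 144 / 99550^0.1603 = 144 / 6.324 = 22.77
A = (199/22.77)^(1/0.1603) ⇒ ln A = ln(8.74)/0.1603 = 13.5269
A = e^13.5269 ≈ 749321 ha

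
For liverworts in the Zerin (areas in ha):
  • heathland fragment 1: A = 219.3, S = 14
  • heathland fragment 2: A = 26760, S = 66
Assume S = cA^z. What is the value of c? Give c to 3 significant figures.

z = ln(S₂/S₁) / ln(A₂/A₁) = ln(66/14) / ln(26760/219.3) = 1.5506 / 4.8042 = 0.3228
c = S₁ / A₁^z = 14 / 219.3^0.3228 = 14 / 5.696 = 2.458

2.46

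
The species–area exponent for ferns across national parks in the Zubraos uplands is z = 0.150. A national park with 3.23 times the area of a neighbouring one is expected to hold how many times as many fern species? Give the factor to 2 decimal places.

S₂/S₁ = (A₂/A₁)^z = 3.23^0.15
ln(S₂/S₁) = 0.15 × ln 3.23 = 0.15 × 1.1725 = 0.1759
S₂/S₁ = e^0.1759 ≈ 1.192

1.19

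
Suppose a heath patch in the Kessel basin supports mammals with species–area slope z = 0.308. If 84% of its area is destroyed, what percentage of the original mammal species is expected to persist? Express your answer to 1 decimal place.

S_new/S_old = (A_new/A_old)^z = 0.16^0.308
= exp(0.308 × ln 0.16) = exp(0.308 × -1.8326) = exp(-0.5644) ≈ 0.5687

56.9%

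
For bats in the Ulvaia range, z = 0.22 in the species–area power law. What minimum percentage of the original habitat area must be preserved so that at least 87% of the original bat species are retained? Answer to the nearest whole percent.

Need (A_new/A_old)^0.22 = 0.87, so A_new/A_old = 0.87^(1/0.22) = 0.87^4.545
ln(A_new/A_old) = ln 0.87 / 0.22 = -0.1393 / 0.22 = -0.6330
A_new/A_old = e^-0.6330 ≈ 0.531

53%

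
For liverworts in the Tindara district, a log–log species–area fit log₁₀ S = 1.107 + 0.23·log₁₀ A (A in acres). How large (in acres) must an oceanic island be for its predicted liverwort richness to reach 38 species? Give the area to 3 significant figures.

114 acres

38 = 12.79 × A^0.23  ⇒  A^0.23 = 38/12.79 = 2.97
ln A = ln(2.97) / 0.23 = 1.0886 / 0.23 = 4.7331
A = e^4.7331 ≈ 113.7 acres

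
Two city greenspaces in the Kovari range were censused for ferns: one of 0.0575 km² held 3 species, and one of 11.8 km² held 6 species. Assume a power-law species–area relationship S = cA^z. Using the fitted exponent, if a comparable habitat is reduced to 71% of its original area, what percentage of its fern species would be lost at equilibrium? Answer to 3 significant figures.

z = ln(6/3) / ln(11.8/0.0575) = 0.6931 / 5.3241 = 0.1302
S_new/S_old = (A_new/A_old)^z = 0.71^0.1302 = exp(0.1302 × -0.3425) = 0.9564
Fraction lost = 1 − 0.9564 = 0.04361

4.36%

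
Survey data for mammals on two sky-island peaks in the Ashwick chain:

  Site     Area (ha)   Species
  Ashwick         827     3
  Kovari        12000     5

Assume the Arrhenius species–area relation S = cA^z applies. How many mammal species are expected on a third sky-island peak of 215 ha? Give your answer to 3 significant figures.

z = ln(5/3) / ln(12000/827) = 0.5108 / 2.6749 = 0.1910
c = 3 / 827^0.1910 = 3 / 3.607 = 0.8317
S₃ = 0.8317 × 215^0.1910 = 0.8317 × 2.789 ≈ 2.319

2.32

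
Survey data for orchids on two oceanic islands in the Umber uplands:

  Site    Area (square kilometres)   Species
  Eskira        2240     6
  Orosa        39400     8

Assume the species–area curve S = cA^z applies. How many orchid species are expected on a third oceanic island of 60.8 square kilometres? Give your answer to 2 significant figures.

4.2

z = ln(8/6) / ln(39400/2240) = 0.2877 / 2.8673 = 0.1003
c = 6 / 2240^0.1003 = 6 / 2.168 = 2.767
S₃ = 2.767 × 60.8^0.1003 = 2.767 × 1.51 ≈ 4.178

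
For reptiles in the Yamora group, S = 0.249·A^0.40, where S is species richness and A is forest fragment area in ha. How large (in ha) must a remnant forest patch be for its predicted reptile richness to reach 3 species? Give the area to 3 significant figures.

504 ha

3 = 0.249 × A^0.4  ⇒  A^0.4 = 3/0.249 = 12.05
ln A = ln(12.05) / 0.4 = 2.4889 / 0.4 = 6.2223
A = e^6.2223 ≈ 503.9 ha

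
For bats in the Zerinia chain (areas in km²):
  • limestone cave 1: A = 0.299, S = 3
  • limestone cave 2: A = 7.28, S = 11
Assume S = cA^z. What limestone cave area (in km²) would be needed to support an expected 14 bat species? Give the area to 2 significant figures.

13 km²

z = ln(11/3) / ln(7.28/0.299) = 1.2993 / 3.1924 = 0.4070
c = 3 / 0.299^0.4070 = 3 / 0.6118 = 4.904
A = (14/4.904)^(1/0.4070) ⇒ ln A = ln(2.855)/0.4070 = 2.5777
A = e^2.5777 ≈ 13.17 km²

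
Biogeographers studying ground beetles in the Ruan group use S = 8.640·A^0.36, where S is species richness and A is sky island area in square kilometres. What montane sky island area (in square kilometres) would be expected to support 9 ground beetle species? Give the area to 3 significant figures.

1.12 square kilometres

9 = 8.64 × A^0.36  ⇒  A^0.36 = 9/8.64 = 1.042
ln A = ln(1.042) / 0.36 = 0.0408 / 0.36 = 0.1134
A = e^0.1134 ≈ 1.12 square kilometres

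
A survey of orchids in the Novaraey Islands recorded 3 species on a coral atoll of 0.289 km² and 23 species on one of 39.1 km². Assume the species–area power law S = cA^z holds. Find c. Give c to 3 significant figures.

z = ln(S₂/S₁) / ln(A₂/A₁) = ln(23/3) / ln(39.1/0.289) = 2.0369 / 4.9075 = 0.4151
c = S₁ / A₁^z = 3 / 0.289^0.4151 = 3 / 0.5974 = 5.022

5.02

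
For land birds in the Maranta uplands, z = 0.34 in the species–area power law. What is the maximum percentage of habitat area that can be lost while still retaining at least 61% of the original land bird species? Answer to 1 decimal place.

76.6%

Need (A_new/A_old)^0.34 = 0.61, so A_new/A_old = 0.61^(1/0.34) = 0.61^2.941
ln(A_new/A_old) = ln 0.61 / 0.34 = -0.4943 / 0.34 = -1.4538
A_new/A_old = e^-1.4538 ≈ 0.2337
Fraction that can be lost = 1 − 0.2337 = 0.7663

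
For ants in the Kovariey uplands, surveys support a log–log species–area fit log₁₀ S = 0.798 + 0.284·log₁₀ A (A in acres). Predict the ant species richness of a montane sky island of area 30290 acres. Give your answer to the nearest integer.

118 species

S = 6.281 × 30290^0.284 = 6.281 × 18.74 ≈ 117.7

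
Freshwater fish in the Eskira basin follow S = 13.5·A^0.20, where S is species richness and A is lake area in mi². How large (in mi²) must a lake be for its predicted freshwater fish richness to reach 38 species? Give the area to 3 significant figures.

38 = 13.5 × A^0.2  ⇒  A^0.2 = 38/13.5 = 2.815
ln A = ln(2.815) / 0.2 = 1.0349 / 0.2 = 5.1745
A = e^5.1745 ≈ 176.7 mi²

177 mi²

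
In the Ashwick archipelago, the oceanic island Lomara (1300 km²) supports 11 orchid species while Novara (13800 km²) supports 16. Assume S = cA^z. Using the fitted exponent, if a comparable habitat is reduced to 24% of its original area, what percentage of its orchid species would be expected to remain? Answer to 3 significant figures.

z = ln(16/11) / ln(13800/1300) = 0.3747 / 2.3623 = 0.1586
S_new/S_old = (A_new/A_old)^z = 0.24^0.1586 = exp(0.1586 × -1.4271) = 0.7974

79.7%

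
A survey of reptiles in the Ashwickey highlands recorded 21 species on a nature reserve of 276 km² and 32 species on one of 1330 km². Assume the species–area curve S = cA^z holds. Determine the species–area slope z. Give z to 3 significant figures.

Taking logs: ln S = ln c + z ln A, so z = (ln S₂ − ln S₁)/(ln A₂ − ln A₁).
z = ln(32/21) / ln(1330/276) = ln(1.524) / ln(4.819) = 0.4212 / 1.5725 = 0.2679

0.268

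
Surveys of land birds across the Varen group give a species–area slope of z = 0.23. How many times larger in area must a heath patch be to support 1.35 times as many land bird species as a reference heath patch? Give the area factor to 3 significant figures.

3.69

(A₂/A₁)^0.23 = 1.35, so A₂/A₁ = 1.35^(1/0.23) = 1.35^4.348
ln(A₂/A₁) = ln 1.35 / 0.23 = 0.3001 / 0.23 = 1.3048
A₂/A₁ = e^1.3048 ≈ 3.687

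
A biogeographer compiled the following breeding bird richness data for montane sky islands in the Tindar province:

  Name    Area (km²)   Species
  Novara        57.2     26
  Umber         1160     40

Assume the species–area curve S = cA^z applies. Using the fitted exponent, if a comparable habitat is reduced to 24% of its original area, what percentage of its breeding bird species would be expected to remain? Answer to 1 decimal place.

z = ln(40/26) / ln(1160/57.2) = 0.4308 / 3.0096 = 0.1431
S_new/S_old = (A_new/A_old)^z = 0.24^0.1431 = exp(0.1431 × -1.4271) = 0.8152

81.5%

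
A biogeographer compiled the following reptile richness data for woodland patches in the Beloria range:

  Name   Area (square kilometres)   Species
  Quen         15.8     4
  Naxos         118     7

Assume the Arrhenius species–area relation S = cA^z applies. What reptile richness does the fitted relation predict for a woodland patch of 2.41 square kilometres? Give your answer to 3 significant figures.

2.37

z = ln(7/4) / ln(118/15.8) = 0.5596 / 2.0107 = 0.2783
c = 4 / 15.8^0.2783 = 4 / 2.156 = 1.855
S₃ = 1.855 × 2.41^0.2783 = 1.855 × 1.277 ≈ 2.37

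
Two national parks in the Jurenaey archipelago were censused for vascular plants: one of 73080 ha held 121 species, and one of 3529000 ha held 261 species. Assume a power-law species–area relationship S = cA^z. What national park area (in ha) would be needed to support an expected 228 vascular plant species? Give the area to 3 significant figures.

1780000 ha

z = ln(261/121) / ln(3529000/73080) = 0.7687 / 3.8772 = 0.1983
c = 121 / 73080^0.1983 = 121 / 9.212 = 13.14
A = (228/13.14)^(1/0.1983) ⇒ ln A = ln(17.36)/0.1983 = 14.3947
A = e^14.3947 ≈ 1784679 ha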